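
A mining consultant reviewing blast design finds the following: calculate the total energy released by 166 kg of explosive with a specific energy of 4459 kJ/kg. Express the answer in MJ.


Energy = mass * specific_energy / 1000
= 166 * 4459 / 1000
= 740194 / 1000
= 740.194 MJ

740.194 MJ


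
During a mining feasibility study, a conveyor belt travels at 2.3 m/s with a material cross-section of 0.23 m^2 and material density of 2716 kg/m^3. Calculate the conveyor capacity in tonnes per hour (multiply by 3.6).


5172.3504 t/h

Volumetric flow = speed * area
= 2.3 * 0.23 = 0.529 m^3/s
Mass flow = volumetric * density
= 0.529 * 2716 = 1436.764 kg/s
Convert to t/h: multiply by 3.6
Capacity = 1436.764 * 3.6
= 5172.3504 t/h


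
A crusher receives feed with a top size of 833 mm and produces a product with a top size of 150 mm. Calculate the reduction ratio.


Reduction ratio = feed size / product size
= 833 / 150
= 5.5533

5.5533


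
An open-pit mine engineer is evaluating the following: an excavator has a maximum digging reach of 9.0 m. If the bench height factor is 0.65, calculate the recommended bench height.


5.85 m

Bench height = reach * factor
= 9.0 * 0.65
= 5.85 m


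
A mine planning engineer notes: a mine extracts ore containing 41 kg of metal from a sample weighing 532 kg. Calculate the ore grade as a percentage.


Ore grade = (metal mass / ore mass) * 100
= (41 / 532) * 100
= 0.07706766917 * 100
= 7.7068%

7.7068%


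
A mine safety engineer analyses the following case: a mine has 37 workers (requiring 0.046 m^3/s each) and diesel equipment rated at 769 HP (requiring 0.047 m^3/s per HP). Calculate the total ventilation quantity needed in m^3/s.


Airflow for workers:
Q_people = 37 * 0.046 = 1.702 m^3/s
Airflow for diesel equipment:
Q_diesel = 769 * 0.047 = 36.143 m^3/s
Total ventilation:
Q_total = 1.702 + 36.143
= 37.845 m^3/s

37.845 m^3/s


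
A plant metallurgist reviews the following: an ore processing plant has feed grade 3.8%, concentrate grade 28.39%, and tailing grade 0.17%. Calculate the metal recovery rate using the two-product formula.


96.1018%

Using the two-product formula:
R = 100 * c * (f - t) / (f * (c - t))
Numerator = 100 * 28.39 * (3.8 - 0.17)
= 100 * 28.39 * 3.63
= 10305.57
Denominator = 3.8 * (28.39 - 0.17)
= 3.8 * 28.22
= 107.236
R = 10305.57 / 107.236
= 96.1018%


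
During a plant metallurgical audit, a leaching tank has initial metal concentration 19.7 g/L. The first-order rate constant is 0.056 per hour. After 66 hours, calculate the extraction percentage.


Compute the exponent:
-k * t = -0.056 * 66 = -3.696
Remaining concentration:
C = 19.7 * exp(-3.696)
= 19.7 * 0.02482261863
= 0.489005587 g/L
Extracted = 19.7 - 0.489005587 = 19.21099441 g/L
Extraction % = 19.21099441 / 19.7 * 100
= 97.5177%

97.5177%


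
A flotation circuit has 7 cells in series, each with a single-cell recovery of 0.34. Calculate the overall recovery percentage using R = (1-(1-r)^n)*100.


94.5448%

Complement of single-cell recovery:
1 - r = 1 - 0.34 = 0.66
Raise to power n:
(1 - r)^7 = 0.66^7 = 0.05455160701
Overall recovery:
R = (1 - 0.05455160701) * 100
= 94.5448%


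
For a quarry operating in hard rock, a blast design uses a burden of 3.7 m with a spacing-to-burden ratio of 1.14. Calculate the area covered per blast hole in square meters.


15.6066 m^2

First, find the spacing:
Spacing = burden * ratio = 3.7 * 1.14
= 4.218 m
Then, calculate the area:
Area = burden * spacing = 3.7 * 4.218
= 15.6066 m^2


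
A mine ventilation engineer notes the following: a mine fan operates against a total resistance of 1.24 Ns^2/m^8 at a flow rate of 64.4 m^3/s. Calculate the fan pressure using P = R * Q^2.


5142.7264 Pa

Compute Q^2:
Q^2 = 64.4^2 = 4147.36
Compute pressure:
P = R * Q^2 = 1.24 * 4147.36
= 5142.7264 Pa


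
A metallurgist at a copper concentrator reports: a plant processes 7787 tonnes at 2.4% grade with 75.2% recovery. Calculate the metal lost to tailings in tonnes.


Total metal in feed:
= 7787 * 2.4 / 100 = 186.888 tonnes
Metal recovered:
= 186.888 * 75.2 / 100 = 140.539776 tonnes
Metal lost to tailings:
= 186.888 - 140.539776
= 46.3482 tonnes

46.3482 tonnes


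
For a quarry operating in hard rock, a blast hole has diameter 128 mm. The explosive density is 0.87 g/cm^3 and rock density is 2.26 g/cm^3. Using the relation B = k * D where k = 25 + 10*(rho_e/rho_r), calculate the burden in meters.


3.6927 m

First, compute k:
rho_e / rho_r = 0.87 / 2.26 = 0.3849557522
k = 25 + 10 * 0.3849557522 = 28.84955752
Then, compute burden:
B = k * D / 1000 = 28.84955752 * 128 / 1000
= 3692.743363 / 1000
= 3.6927 m


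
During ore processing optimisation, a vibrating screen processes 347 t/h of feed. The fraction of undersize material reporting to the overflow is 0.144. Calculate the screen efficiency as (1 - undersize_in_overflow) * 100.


Screen efficiency = (1 - fraction of undersize in overflow) * 100
= (1 - 0.144) * 100
= 0.856 * 100
= 85.6%

85.6%


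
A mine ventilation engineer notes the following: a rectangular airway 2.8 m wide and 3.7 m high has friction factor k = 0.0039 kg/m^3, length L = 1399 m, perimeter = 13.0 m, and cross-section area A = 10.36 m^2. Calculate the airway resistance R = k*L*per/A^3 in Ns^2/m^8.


0.0638 Ns^2/m^8

Compute the numerator:
k * L * per = 0.0039 * 1399 * 13.0
= 70.9293
Compute the denominator:
A^3 = 10.36^3 = 1111.934656
Resistance:
R = 70.9293 / 1111.934656
= 0.0638 Ns^2/m^8


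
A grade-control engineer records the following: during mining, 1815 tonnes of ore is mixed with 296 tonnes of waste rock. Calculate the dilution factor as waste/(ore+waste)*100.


Total material = ore + waste
= 1815 + 296 = 2111 tonnes
Dilution = waste / total * 100
= 296 / 2111 * 100
= 0.1402179062 * 100
= 14.0218%

14.0218%


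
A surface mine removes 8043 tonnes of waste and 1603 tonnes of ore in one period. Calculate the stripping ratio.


Stripping ratio = waste tonnage / ore tonnage
= 8043 / 1603
= 5.0175

5.0175


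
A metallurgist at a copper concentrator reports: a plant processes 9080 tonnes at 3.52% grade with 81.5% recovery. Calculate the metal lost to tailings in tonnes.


59.129 tonnes

Total metal in feed:
= 9080 * 3.52 / 100 = 319.616 tonnes
Metal recovered:
= 319.616 * 81.5 / 100 = 260.48704 tonnes
Metal lost to tailings:
= 319.616 - 260.48704
= 59.129 tonnes


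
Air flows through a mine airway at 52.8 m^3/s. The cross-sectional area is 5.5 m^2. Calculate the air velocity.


Velocity = flow rate / cross-sectional area
= 52.8 / 5.5
= 9.6 m/s

9.6 m/s


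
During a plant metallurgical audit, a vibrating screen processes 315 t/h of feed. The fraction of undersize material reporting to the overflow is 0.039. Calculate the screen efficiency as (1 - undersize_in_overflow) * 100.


96.1%

Screen efficiency = (1 - fraction of undersize in overflow) * 100
= (1 - 0.039) * 100
= 0.961 * 100
= 96.1%


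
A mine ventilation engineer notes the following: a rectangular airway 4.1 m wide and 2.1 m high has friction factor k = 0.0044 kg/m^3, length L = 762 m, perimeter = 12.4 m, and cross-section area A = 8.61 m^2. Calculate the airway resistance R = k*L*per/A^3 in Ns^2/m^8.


Compute the numerator:
k * L * per = 0.0044 * 762 * 12.4
= 41.57472
Compute the denominator:
A^3 = 8.61^3 = 638.277381
Resistance:
R = 41.57472 / 638.277381
= 0.0651 Ns^2/m^8

0.0651 Ns^2/m^8


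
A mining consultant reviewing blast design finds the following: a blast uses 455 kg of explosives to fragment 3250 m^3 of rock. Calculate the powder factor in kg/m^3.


0.14 kg/m^3

Powder factor = explosive mass / rock volume
= 455 / 3250
= 0.14 kg/m^3


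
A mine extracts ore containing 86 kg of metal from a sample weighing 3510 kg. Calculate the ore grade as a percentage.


2.4501%

Ore grade = (metal mass / ore mass) * 100
= (86 / 3510) * 100
= 0.0245014245 * 100
= 2.4501%


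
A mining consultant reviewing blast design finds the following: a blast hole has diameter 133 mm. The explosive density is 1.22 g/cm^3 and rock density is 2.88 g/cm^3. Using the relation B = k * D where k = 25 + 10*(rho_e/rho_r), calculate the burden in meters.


3.8884 m

First, compute k:
rho_e / rho_r = 1.22 / 2.88 = 0.4236111111
k = 25 + 10 * 0.4236111111 = 29.23611111
Then, compute burden:
B = k * D / 1000 = 29.23611111 * 133 / 1000
= 3888.402778 / 1000
= 3.8884 m


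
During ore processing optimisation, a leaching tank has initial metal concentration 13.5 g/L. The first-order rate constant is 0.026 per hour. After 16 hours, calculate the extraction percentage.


34.032%

Compute the exponent:
-k * t = -0.026 * 16 = -0.416
Remaining concentration:
C = 13.5 * exp(-0.416)
= 13.5 * 0.6596802705
= 8.905683652 g/L
Extracted = 13.5 - 8.905683652 = 4.594316348 g/L
Extraction % = 4.594316348 / 13.5 * 100
= 34.032%


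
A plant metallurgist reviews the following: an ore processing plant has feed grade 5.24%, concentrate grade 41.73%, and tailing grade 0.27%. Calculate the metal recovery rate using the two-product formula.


95.465%

Using the two-product formula:
R = 100 * c * (f - t) / (f * (c - t))
Numerator = 100 * 41.73 * (5.24 - 0.27)
= 100 * 41.73 * 4.97
= 20739.81
Denominator = 5.24 * (41.73 - 0.27)
= 5.24 * 41.46
= 217.2504
R = 20739.81 / 217.2504
= 95.465%


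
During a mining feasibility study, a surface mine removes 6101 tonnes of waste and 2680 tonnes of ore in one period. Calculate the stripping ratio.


Stripping ratio = waste tonnage / ore tonnage
= 6101 / 2680
= 2.2765

2.2765


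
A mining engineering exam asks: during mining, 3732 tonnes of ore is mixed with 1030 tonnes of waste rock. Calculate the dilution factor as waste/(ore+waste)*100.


21.6296%

Total material = ore + waste
= 3732 + 1030 = 4762 tonnes
Dilution = waste / total * 100
= 1030 / 4762 * 100
= 0.2162956741 * 100
= 21.6296%


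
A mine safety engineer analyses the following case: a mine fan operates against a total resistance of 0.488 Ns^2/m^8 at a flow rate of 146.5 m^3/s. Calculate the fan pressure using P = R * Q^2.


Compute Q^2:
Q^2 = 146.5^2 = 21462.25
Compute pressure:
P = R * Q^2 = 0.488 * 21462.25
= 10473.578 Pa

10473.578 Pa


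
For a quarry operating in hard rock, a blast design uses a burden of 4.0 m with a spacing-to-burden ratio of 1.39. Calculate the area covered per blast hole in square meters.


First, find the spacing:
Spacing = burden * ratio = 4.0 * 1.39
= 5.56 m
Then, calculate the area:
Area = burden * spacing = 4.0 * 5.56
= 22.24 m^2

22.24 m^2


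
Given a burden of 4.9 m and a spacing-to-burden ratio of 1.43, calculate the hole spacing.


Spacing = burden * ratio
= 4.9 * 1.43
= 7.007 m

7.007 m


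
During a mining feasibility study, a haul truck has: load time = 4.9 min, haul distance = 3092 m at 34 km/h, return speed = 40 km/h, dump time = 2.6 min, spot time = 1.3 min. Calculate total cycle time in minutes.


Convert haul speed to m/min: 34 * 1000/60 = 566.6666667 m/min
Haul time = 3092 / 566.6666667 = 5.456470588 min
Convert return speed to m/min: 40 * 1000/60 = 666.6666667 m/min
Return time = 3092 / 666.6666667 = 4.638 min
Total cycle time:
= 4.9 + 5.456470588 + 2.6 + 4.638 + 1.3
= 18.8945 min

18.8945 min


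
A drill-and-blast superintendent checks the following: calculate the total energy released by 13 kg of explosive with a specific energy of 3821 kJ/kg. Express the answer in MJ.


Energy = mass * specific_energy / 1000
= 13 * 3821 / 1000
= 49673 / 1000
= 49.673 MJ

49.673 MJ


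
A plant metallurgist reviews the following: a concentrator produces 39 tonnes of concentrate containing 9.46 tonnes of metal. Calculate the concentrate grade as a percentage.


Grade = (metal in concentrate / concentrate mass) * 100
= (9.46 / 39) * 100
= 0.2425641026 * 100
= 24.2564%

24.2564%


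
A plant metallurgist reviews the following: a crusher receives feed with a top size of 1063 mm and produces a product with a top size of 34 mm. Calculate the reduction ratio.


Reduction ratio = feed size / product size
= 1063 / 34
= 31.2647

31.2647


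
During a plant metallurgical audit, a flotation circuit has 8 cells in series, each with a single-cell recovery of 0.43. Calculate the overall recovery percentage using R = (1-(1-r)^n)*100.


98.8857%

Complement of single-cell recovery:
1 - r = 1 - 0.43 = 0.57
Raise to power n:
(1 - r)^8 = 0.57^8 = 0.01114291571
Overall recovery:
R = (1 - 0.01114291571) * 100
= 98.8857%


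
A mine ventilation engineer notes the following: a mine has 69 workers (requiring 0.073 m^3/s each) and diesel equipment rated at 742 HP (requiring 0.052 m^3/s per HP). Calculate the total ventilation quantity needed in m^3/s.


Airflow for workers:
Q_people = 69 * 0.073 = 5.037 m^3/s
Airflow for diesel equipment:
Q_diesel = 742 * 0.052 = 38.584 m^3/s
Total ventilation:
Q_total = 5.037 + 38.584
= 43.621 m^3/s

43.621 m^3/s


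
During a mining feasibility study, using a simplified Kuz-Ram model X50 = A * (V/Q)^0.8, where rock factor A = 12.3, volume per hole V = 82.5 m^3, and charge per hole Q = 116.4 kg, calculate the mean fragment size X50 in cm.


9.3391 cm

Compute V/Q:
V/Q = 82.5 / 116.4 = 0.7087628866
Raise to the power 0.8:
(V/Q)^0.8 = 0.7087628866^0.8 = 0.7592779269
Multiply by A:
X50 = 12.3 * 0.7592779269
= 9.3391 cm


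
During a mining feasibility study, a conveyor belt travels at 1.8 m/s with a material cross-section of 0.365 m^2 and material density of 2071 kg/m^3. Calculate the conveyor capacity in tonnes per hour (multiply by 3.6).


Volumetric flow = speed * area
= 1.8 * 0.365 = 0.657 m^3/s
Mass flow = volumetric * density
= 0.657 * 2071 = 1360.647 kg/s
Convert to t/h: multiply by 3.6
Capacity = 1360.647 * 3.6
= 4898.3292 t/h

4898.3292 t/h


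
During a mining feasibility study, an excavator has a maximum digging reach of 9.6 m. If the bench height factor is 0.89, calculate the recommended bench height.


Bench height = reach * factor
= 9.6 * 0.89
= 8.544 m

8.544 m


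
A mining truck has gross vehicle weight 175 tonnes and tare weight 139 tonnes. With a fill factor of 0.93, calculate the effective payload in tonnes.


33.48 tonnes

Maximum payload = gross - tare
= 175 - 139 = 36 tonnes
Effective payload = max payload * fill factor
= 36 * 0.93
= 33.48 tonnes


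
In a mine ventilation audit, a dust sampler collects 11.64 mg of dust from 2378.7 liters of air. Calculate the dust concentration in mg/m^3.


4.8934 mg/m^3

Convert liters to m^3: 1 m^3 = 1000 L
Concentration = mass / volume * 1000
= 11.64 / 2378.7 * 1000
= 0.004893429184 * 1000
= 4.8934 mg/m^3


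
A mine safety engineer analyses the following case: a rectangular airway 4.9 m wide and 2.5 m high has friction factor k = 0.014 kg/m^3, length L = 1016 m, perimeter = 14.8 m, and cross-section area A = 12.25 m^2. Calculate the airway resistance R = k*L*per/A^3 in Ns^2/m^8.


0.1145 Ns^2/m^8

Compute the numerator:
k * L * per = 0.014 * 1016 * 14.8
= 210.5152
Compute the denominator:
A^3 = 12.25^3 = 1838.265625
Resistance:
R = 210.5152 / 1838.265625
= 0.1145 Ns^2/m^8


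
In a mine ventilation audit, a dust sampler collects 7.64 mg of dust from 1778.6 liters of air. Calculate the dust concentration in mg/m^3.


Convert liters to m^3: 1 m^3 = 1000 L
Concentration = mass / volume * 1000
= 7.64 / 1778.6 * 1000
= 0.004295513325 * 1000
= 4.2955 mg/m^3

4.2955 mg/m^3


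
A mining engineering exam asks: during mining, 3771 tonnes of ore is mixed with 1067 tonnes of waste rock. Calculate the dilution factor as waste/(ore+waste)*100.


22.0546%

Total material = ore + waste
= 3771 + 1067 = 4838 tonnes
Dilution = waste / total * 100
= 1067 / 4838 * 100
= 0.22054568 * 100
= 22.0546%


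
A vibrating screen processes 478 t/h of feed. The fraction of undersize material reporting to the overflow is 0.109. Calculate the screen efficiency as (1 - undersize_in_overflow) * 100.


89.1%

Screen efficiency = (1 - fraction of undersize in overflow) * 100
= (1 - 0.109) * 100
= 0.891 * 100
= 89.1%


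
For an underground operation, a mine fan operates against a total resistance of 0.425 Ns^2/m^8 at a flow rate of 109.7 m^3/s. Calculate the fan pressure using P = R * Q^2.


5114.4883 Pa

Compute Q^2:
Q^2 = 109.7^2 = 12034.09
Compute pressure:
P = R * Q^2 = 0.425 * 12034.09
= 5114.4883 Pa


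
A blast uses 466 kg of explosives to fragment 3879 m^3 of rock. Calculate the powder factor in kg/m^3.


Powder factor = explosive mass / rock volume
= 466 / 3879
= 0.1201 kg/m^3

0.1201 kg/m^3


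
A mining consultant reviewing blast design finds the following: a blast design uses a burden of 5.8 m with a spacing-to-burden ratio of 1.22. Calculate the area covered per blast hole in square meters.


First, find the spacing:
Spacing = burden * ratio = 5.8 * 1.22
= 7.076 m
Then, calculate the area:
Area = burden * spacing = 5.8 * 7.076
= 41.0408 m^2

41.0408 m^2


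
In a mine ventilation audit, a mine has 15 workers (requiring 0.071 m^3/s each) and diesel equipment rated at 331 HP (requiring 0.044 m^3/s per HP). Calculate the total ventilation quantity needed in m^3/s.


15.629 m^3/s

Airflow for workers:
Q_people = 15 * 0.071 = 1.065 m^3/s
Airflow for diesel equipment:
Q_diesel = 331 * 0.044 = 14.564 m^3/s
Total ventilation:
Q_total = 1.065 + 14.564
= 15.629 m^3/s


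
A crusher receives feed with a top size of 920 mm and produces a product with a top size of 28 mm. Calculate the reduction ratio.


32.8571

Reduction ratio = feed size / product size
= 920 / 28
= 32.8571


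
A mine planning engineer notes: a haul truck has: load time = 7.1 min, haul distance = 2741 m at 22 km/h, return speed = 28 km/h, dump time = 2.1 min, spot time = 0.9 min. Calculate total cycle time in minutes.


23.449 min

Convert haul speed to m/min: 22 * 1000/60 = 366.6666667 m/min
Haul time = 2741 / 366.6666667 = 7.475454545 min
Convert return speed to m/min: 28 * 1000/60 = 466.6666667 m/min
Return time = 2741 / 466.6666667 = 5.873571429 min
Total cycle time:
= 7.1 + 7.475454545 + 2.1 + 5.873571429 + 0.9
= 23.449 min


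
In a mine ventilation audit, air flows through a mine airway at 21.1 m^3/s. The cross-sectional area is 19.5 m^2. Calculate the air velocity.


Velocity = flow rate / cross-sectional area
= 21.1 / 19.5
= 1.0821 m/s

1.0821 m/s


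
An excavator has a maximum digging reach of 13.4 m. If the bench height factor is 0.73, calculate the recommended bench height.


9.782 m

Bench height = reach * factor
= 13.4 * 0.73
= 9.782 m


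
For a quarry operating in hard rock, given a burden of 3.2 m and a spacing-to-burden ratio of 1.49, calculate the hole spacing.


4.768 m

Spacing = burden * ratio
= 3.2 * 1.49
= 4.768 m


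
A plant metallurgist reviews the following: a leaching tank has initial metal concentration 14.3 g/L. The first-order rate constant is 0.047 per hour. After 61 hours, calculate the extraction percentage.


94.3131%

Compute the exponent:
-k * t = -0.047 * 61 = -2.867
Remaining concentration:
C = 14.3 * exp(-2.867)
= 14.3 * 0.05686927876
= 0.8132306863 g/L
Extracted = 14.3 - 0.8132306863 = 13.48676931 g/L
Extraction % = 13.48676931 / 14.3 * 100
= 94.3131%


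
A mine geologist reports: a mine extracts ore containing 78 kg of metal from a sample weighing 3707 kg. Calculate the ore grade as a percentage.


Ore grade = (metal mass / ore mass) * 100
= (78 / 3707) * 100
= 0.02104127327 * 100
= 2.1041%

2.1041%


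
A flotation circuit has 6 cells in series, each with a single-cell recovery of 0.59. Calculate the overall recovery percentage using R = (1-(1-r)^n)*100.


Complement of single-cell recovery:
1 - r = 1 - 0.59 = 0.41
Raise to power n:
(1 - r)^6 = 0.41^6 = 0.004750104241
Overall recovery:
R = (1 - 0.004750104241) * 100
= 99.525%

99.525%


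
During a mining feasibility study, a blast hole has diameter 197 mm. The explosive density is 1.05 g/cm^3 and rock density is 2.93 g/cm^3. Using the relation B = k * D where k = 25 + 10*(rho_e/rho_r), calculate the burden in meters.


5.631 m

First, compute k:
rho_e / rho_r = 1.05 / 2.93 = 0.3583617747
k = 25 + 10 * 0.3583617747 = 28.58361775
Then, compute burden:
B = k * D / 1000 = 28.58361775 * 197 / 1000
= 5630.972696 / 1000
= 5.631 m


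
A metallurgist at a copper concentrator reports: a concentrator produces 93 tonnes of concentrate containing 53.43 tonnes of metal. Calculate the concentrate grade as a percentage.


Grade = (metal in concentrate / concentrate mass) * 100
= (53.43 / 93) * 100
= 0.574516129 * 100
= 57.4516%

57.4516%


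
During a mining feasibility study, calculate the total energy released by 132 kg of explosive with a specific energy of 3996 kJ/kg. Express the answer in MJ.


Energy = mass * specific_energy / 1000
= 132 * 3996 / 1000
= 527472 / 1000
= 527.472 MJ

527.472 MJ


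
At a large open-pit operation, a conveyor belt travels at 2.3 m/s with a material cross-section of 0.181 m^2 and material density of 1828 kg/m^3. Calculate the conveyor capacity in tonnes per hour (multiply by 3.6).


2739.587 t/h

Volumetric flow = speed * area
= 2.3 * 0.181 = 0.4163 m^3/s
Mass flow = volumetric * density
= 0.4163 * 1828 = 760.9964 kg/s
Convert to t/h: multiply by 3.6
Capacity = 760.9964 * 3.6
= 2739.587 t/h


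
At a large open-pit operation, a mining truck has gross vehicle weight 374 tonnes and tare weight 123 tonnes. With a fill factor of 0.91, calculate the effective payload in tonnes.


Maximum payload = gross - tare
= 374 - 123 = 251 tonnes
Effective payload = max payload * fill factor
= 251 * 0.91
= 228.41 tonnes

228.41 tonnes


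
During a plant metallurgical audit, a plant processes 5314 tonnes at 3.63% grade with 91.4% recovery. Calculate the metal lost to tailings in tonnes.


16.5892 tonnes

Total metal in feed:
= 5314 * 3.63 / 100 = 192.8982 tonnes
Metal recovered:
= 192.8982 * 91.4 / 100 = 176.3089548 tonnes
Metal lost to tailings:
= 192.8982 - 176.3089548
= 16.5892 tonnes


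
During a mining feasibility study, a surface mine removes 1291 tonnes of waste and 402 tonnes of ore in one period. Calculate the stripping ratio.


Stripping ratio = waste tonnage / ore tonnage
= 1291 / 402
= 3.2114

3.2114


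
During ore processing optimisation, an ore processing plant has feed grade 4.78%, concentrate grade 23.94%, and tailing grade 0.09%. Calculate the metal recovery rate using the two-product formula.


Using the two-product formula:
R = 100 * c * (f - t) / (f * (c - t))
Numerator = 100 * 23.94 * (4.78 - 0.09)
= 100 * 23.94 * 4.69
= 11227.86
Denominator = 4.78 * (23.94 - 0.09)
= 4.78 * 23.85
= 114.003
R = 11227.86 / 114.003
= 98.4874%

98.4874%


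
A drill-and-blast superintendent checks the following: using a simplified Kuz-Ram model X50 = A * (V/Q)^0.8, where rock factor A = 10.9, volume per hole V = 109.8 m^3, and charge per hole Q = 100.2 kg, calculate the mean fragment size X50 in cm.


11.7277 cm

Compute V/Q:
V/Q = 109.8 / 100.2 = 1.095808383
Raise to the power 0.8:
(V/Q)^0.8 = 1.095808383^0.8 = 1.075939112
Multiply by A:
X50 = 10.9 * 1.075939112
= 11.7277 cm


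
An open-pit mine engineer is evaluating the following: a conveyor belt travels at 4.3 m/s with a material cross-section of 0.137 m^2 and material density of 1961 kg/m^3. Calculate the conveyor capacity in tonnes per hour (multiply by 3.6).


Volumetric flow = speed * area
= 4.3 * 0.137 = 0.5891 m^3/s
Mass flow = volumetric * density
= 0.5891 * 1961 = 1155.2251 kg/s
Convert to t/h: multiply by 3.6
Capacity = 1155.2251 * 3.6
= 4158.8104 t/h

4158.8104 t/h


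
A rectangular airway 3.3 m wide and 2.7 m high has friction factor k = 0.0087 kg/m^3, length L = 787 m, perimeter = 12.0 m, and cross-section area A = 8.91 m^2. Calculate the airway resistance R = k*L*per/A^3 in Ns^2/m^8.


Compute the numerator:
k * L * per = 0.0087 * 787 * 12.0
= 82.1628
Compute the denominator:
A^3 = 8.91^3 = 707.347971
Resistance:
R = 82.1628 / 707.347971
= 0.1162 Ns^2/m^8

0.1162 Ns^2/m^8


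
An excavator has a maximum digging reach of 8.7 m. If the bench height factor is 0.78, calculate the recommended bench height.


Bench height = reach * factor
= 8.7 * 0.78
= 6.786 m

6.786 m


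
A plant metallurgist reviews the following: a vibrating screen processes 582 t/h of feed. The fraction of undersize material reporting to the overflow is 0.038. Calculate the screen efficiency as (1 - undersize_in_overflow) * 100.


Screen efficiency = (1 - fraction of undersize in overflow) * 100
= (1 - 0.038) * 100
= 0.962 * 100
= 96.2%

96.2%


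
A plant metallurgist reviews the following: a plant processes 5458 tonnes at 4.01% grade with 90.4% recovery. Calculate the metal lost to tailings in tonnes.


21.0111 tonnes

Total metal in feed:
= 5458 * 4.01 / 100 = 218.8658 tonnes
Metal recovered:
= 218.8658 * 90.4 / 100 = 197.8546832 tonnes
Metal lost to tailings:
= 218.8658 - 197.8546832
= 21.0111 tonnes


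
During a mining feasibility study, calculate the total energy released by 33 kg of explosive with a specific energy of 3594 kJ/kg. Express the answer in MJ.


118.602 MJ

Energy = mass * specific_energy / 1000
= 33 * 3594 / 1000
= 118602 / 1000
= 118.602 MJ


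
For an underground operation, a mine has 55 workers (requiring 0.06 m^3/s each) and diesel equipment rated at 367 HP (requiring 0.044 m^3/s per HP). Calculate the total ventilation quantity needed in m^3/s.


Airflow for workers:
Q_people = 55 * 0.06 = 3.3 m^3/s
Airflow for diesel equipment:
Q_diesel = 367 * 0.044 = 16.148 m^3/s
Total ventilation:
Q_total = 3.3 + 16.148
= 19.448 m^3/s

19.448 m^3/s


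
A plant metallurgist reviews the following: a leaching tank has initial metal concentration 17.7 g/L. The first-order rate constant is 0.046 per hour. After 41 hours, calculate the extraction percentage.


84.8323%

Compute the exponent:
-k * t = -0.046 * 41 = -1.886
Remaining concentration:
C = 17.7 * exp(-1.886)
= 17.7 * 0.1516773063
= 2.684688321 g/L
Extracted = 17.7 - 2.684688321 = 15.01531168 g/L
Extraction % = 15.01531168 / 17.7 * 100
= 84.8323%


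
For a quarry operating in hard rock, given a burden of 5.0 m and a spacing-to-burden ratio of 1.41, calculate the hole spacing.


7.05 m

Spacing = burden * ratio
= 5.0 * 1.41
= 7.05 m


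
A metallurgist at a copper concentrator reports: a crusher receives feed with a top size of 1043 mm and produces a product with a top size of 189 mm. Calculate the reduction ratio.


Reduction ratio = feed size / product size
= 1043 / 189
= 5.5185

5.5185


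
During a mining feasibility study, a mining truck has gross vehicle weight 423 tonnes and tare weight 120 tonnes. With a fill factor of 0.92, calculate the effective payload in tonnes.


278.76 tonnes

Maximum payload = gross - tare
= 423 - 120 = 303 tonnes
Effective payload = max payload * fill factor
= 303 * 0.92
= 278.76 tonnes


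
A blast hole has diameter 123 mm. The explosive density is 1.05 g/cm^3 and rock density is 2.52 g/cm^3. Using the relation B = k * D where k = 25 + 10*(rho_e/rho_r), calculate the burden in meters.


First, compute k:
rho_e / rho_r = 1.05 / 2.52 = 0.4166666667
k = 25 + 10 * 0.4166666667 = 29.16666667
Then, compute burden:
B = k * D / 1000 = 29.16666667 * 123 / 1000
= 3587.5 / 1000
= 3.5875 m

3.5875 m


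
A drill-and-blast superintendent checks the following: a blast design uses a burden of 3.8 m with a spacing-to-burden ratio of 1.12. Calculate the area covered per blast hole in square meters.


First, find the spacing:
Spacing = burden * ratio = 3.8 * 1.12
= 4.256 m
Then, calculate the area:
Area = burden * spacing = 3.8 * 4.256
= 16.1728 m^2

16.1728 m^2


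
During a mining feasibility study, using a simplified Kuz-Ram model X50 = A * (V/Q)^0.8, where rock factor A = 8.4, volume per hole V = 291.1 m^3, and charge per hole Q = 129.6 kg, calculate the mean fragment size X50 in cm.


Compute V/Q:
V/Q = 291.1 / 129.6 = 2.246141975
Raise to the power 0.8:
(V/Q)^0.8 = 2.246141975^0.8 = 1.91051197
Multiply by A:
X50 = 8.4 * 1.91051197
= 16.0483 cm

16.0483 cm


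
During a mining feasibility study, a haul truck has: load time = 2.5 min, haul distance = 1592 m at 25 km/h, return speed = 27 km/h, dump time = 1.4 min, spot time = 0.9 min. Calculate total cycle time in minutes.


12.1586 min

Convert haul speed to m/min: 25 * 1000/60 = 416.6666667 m/min
Haul time = 1592 / 416.6666667 = 3.8208 min
Convert return speed to m/min: 27 * 1000/60 = 450 m/min
Return time = 1592 / 450 = 3.537777778 min
Total cycle time:
= 2.5 + 3.8208 + 1.4 + 3.537777778 + 0.9
= 12.1586 min


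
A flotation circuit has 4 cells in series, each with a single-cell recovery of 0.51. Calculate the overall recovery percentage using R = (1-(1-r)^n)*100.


Complement of single-cell recovery:
1 - r = 1 - 0.51 = 0.49
Raise to power n:
(1 - r)^4 = 0.49^4 = 0.05764801
Overall recovery:
R = (1 - 0.05764801) * 100
= 94.2352%

94.2352%


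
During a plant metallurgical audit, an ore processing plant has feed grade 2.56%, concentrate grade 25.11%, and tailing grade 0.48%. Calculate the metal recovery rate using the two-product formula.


82.8334%

Using the two-product formula:
R = 100 * c * (f - t) / (f * (c - t))
Numerator = 100 * 25.11 * (2.56 - 0.48)
= 100 * 25.11 * 2.08
= 5222.88
Denominator = 2.56 * (25.11 - 0.48)
= 2.56 * 24.63
= 63.0528
R = 5222.88 / 63.0528
= 82.8334%


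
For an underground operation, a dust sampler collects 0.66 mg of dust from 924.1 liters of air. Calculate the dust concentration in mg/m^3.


Convert liters to m^3: 1 m^3 = 1000 L
Concentration = mass / volume * 1000
= 0.66 / 924.1 * 1000
= 0.000714208419 * 1000
= 0.7142 mg/m^3

0.7142 mg/m^3


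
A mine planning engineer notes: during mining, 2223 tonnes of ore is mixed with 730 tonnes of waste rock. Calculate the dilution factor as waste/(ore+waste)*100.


Total material = ore + waste
= 2223 + 730 = 2953 tonnes
Dilution = waste / total * 100
= 730 / 2953 * 100
= 0.247206231 * 100
= 24.7206%

24.7206%


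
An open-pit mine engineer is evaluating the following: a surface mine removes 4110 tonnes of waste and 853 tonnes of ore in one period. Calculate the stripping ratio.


Stripping ratio = waste tonnage / ore tonnage
= 4110 / 853
= 4.8183

4.8183


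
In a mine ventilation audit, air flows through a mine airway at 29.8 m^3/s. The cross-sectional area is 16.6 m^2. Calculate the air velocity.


Velocity = flow rate / cross-sectional area
= 29.8 / 16.6
= 1.7952 m/s

1.7952 m/s


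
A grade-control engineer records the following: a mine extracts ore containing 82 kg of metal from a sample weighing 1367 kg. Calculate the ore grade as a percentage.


5.9985%

Ore grade = (metal mass / ore mass) * 100
= (82 / 1367) * 100
= 0.05998536942 * 100
= 5.9985%


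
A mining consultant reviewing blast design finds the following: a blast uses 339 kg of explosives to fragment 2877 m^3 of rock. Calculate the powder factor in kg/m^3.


Powder factor = explosive mass / rock volume
= 339 / 2877
= 0.1178 kg/m^3

0.1178 kg/m^3


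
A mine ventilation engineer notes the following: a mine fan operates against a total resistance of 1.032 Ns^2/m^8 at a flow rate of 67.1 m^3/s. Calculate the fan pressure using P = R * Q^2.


Compute Q^2:
Q^2 = 67.1^2 = 4502.41
Compute pressure:
P = R * Q^2 = 1.032 * 4502.41
= 4646.4871 Pa

4646.4871 Pa


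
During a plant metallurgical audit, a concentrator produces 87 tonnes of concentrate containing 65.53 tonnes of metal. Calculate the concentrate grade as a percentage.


Grade = (metal in concentrate / concentrate mass) * 100
= (65.53 / 87) * 100
= 0.7532183908 * 100
= 75.3218%

75.3218%


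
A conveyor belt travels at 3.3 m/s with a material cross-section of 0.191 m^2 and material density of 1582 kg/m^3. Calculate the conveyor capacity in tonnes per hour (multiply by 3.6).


Volumetric flow = speed * area
= 3.3 * 0.191 = 0.6303 m^3/s
Mass flow = volumetric * density
= 0.6303 * 1582 = 997.1346 kg/s
Convert to t/h: multiply by 3.6
Capacity = 997.1346 * 3.6
= 3589.6846 t/h

3589.6846 t/h


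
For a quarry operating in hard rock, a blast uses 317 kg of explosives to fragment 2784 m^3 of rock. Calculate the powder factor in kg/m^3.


0.1139 kg/m^3

Powder factor = explosive mass / rock volume
= 317 / 2784
= 0.1139 kg/m^3


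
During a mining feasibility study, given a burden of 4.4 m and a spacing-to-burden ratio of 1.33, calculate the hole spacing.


Spacing = burden * ratio
= 4.4 * 1.33
= 5.852 m

5.852 m


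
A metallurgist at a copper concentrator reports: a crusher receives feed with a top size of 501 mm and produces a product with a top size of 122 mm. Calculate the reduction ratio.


4.1066

Reduction ratio = feed size / product size
= 501 / 122
= 4.1066


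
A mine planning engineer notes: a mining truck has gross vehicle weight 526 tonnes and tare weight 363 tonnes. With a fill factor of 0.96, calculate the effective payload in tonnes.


Maximum payload = gross - tare
= 526 - 363 = 163 tonnes
Effective payload = max payload * fill factor
= 163 * 0.96
= 156.48 tonnes

156.48 tonnes


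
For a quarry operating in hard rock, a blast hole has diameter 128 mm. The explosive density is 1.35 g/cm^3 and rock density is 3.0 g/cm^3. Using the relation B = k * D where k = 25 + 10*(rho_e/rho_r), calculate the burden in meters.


First, compute k:
rho_e / rho_r = 1.35 / 3.0 = 0.45
k = 25 + 10 * 0.45 = 29.5
Then, compute burden:
B = k * D / 1000 = 29.5 * 128 / 1000
= 3776 / 1000
= 3.776 m

3.776 m


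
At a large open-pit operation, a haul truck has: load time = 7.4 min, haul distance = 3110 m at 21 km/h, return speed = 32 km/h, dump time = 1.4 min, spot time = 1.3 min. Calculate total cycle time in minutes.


24.817 min

Convert haul speed to m/min: 21 * 1000/60 = 350 m/min
Haul time = 3110 / 350 = 8.885714286 min
Convert return speed to m/min: 32 * 1000/60 = 533.3333333 m/min
Return time = 3110 / 533.3333333 = 5.83125 min
Total cycle time:
= 7.4 + 8.885714286 + 1.4 + 5.83125 + 1.3
= 24.817 min


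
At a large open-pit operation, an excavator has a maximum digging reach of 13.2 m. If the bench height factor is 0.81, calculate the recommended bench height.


Bench height = reach * factor
= 13.2 * 0.81
= 10.692 m

10.692 m


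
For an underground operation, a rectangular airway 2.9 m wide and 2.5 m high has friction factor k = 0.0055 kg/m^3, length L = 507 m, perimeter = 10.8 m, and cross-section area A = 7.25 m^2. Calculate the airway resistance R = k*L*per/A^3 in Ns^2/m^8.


0.079 Ns^2/m^8

Compute the numerator:
k * L * per = 0.0055 * 507 * 10.8
= 30.1158
Compute the denominator:
A^3 = 7.25^3 = 381.078125
Resistance:
R = 30.1158 / 381.078125
= 0.079 Ns^2/m^8


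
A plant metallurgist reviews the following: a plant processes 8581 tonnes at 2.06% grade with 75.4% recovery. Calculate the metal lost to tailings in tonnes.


43.4851 tonnes

Total metal in feed:
= 8581 * 2.06 / 100 = 176.7686 tonnes
Metal recovered:
= 176.7686 * 75.4 / 100 = 133.2835244 tonnes
Metal lost to tailings:
= 176.7686 - 133.2835244
= 43.4851 tonnes


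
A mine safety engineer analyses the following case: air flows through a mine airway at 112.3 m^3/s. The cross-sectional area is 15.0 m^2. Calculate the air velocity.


Velocity = flow rate / cross-sectional area
= 112.3 / 15.0
= 7.4867 m/s

7.4867 m/s


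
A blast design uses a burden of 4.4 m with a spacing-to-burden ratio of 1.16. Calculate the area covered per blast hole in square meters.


22.4576 m^2

First, find the spacing:
Spacing = burden * ratio = 4.4 * 1.16
= 5.104 m
Then, calculate the area:
Area = burden * spacing = 4.4 * 5.104
= 22.4576 m^2


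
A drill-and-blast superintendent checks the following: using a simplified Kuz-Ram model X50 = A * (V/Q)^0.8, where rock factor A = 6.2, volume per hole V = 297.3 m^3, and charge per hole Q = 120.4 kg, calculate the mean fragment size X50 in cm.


12.7775 cm

Compute V/Q:
V/Q = 297.3 / 120.4 = 2.469269103
Raise to the power 0.8:
(V/Q)^0.8 = 2.469269103^0.8 = 2.060889648
Multiply by A:
X50 = 6.2 * 2.060889648
= 12.7775 cm


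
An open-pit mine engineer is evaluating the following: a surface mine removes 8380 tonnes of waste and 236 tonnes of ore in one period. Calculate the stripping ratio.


Stripping ratio = waste tonnage / ore tonnage
= 8380 / 236
= 35.5085

35.5085


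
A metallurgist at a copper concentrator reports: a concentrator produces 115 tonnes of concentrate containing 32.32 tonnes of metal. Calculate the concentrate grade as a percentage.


Grade = (metal in concentrate / concentrate mass) * 100
= (32.32 / 115) * 100
= 0.2810434783 * 100
= 28.1043%

28.1043%


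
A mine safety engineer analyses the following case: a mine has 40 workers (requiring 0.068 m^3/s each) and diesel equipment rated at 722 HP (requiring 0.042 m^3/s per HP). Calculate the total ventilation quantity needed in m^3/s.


33.044 m^3/s

Airflow for workers:
Q_people = 40 * 0.068 = 2.72 m^3/s
Airflow for diesel equipment:
Q_diesel = 722 * 0.042 = 30.324 m^3/s
Total ventilation:
Q_total = 2.72 + 30.324
= 33.044 m^3/s


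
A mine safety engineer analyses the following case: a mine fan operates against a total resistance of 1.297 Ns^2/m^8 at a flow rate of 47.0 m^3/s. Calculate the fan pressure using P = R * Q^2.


2865.073 Pa

Compute Q^2:
Q^2 = 47.0^2 = 2209.0
Compute pressure:
P = R * Q^2 = 1.297 * 2209.0
= 2865.073 Pa


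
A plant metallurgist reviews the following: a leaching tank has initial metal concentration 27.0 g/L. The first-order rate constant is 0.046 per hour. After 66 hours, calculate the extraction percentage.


95.1973%

Compute the exponent:
-k * t = -0.046 * 66 = -3.036
Remaining concentration:
C = 27.0 * exp(-3.036)
= 27.0 * 0.04802661224
= 1.296718531 g/L
Extracted = 27.0 - 1.296718531 = 25.70328147 g/L
Extraction % = 25.70328147 / 27.0 * 100
= 95.1973%


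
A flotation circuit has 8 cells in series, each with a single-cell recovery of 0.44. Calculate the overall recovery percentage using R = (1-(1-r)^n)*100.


99.0328%

Complement of single-cell recovery:
1 - r = 1 - 0.44 = 0.56
Raise to power n:
(1 - r)^8 = 0.56^8 = 0.009671731157
Overall recovery:
R = (1 - 0.009671731157) * 100
= 99.0328%


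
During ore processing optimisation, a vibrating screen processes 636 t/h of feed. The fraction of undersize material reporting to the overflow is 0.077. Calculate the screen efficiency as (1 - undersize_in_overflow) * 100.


92.3%

Screen efficiency = (1 - fraction of undersize in overflow) * 100
= (1 - 0.077) * 100
= 0.923 * 100
= 92.3%


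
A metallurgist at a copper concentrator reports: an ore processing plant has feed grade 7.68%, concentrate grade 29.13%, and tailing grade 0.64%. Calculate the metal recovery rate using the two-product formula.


Using the two-product formula:
R = 100 * c * (f - t) / (f * (c - t))
Numerator = 100 * 29.13 * (7.68 - 0.64)
= 100 * 29.13 * 7.04
= 20507.52
Denominator = 7.68 * (29.13 - 0.64)
= 7.68 * 28.49
= 218.8032
R = 20507.52 / 218.8032
= 93.7259%

93.7259%


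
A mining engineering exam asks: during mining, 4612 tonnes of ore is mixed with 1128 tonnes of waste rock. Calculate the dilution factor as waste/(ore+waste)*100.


Total material = ore + waste
= 4612 + 1128 = 5740 tonnes
Dilution = waste / total * 100
= 1128 / 5740 * 100
= 0.1965156794 * 100
= 19.6516%

19.6516%


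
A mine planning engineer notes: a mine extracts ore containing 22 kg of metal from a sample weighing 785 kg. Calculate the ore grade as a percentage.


2.8025%

Ore grade = (metal mass / ore mass) * 100
= (22 / 785) * 100
= 0.02802547771 * 100
= 2.8025%


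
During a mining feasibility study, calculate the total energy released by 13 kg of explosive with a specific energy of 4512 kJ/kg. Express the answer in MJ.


Energy = mass * specific_energy / 1000
= 13 * 4512 / 1000
= 58656 / 1000
= 58.656 MJ

58.656 MJ


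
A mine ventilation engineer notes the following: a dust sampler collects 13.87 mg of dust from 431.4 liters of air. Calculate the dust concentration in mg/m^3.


32.1511 mg/m^3

Convert liters to m^3: 1 m^3 = 1000 L
Concentration = mass / volume * 1000
= 13.87 / 431.4 * 1000
= 0.03215113584 * 1000
= 32.1511 mg/m^3
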